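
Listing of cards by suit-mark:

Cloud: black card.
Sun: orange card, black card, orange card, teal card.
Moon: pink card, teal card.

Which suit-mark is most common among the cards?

sun

Counts by suit-mark: sun 4, moon 2, cloud 1.
The maximum is 4, held uniquely by sun.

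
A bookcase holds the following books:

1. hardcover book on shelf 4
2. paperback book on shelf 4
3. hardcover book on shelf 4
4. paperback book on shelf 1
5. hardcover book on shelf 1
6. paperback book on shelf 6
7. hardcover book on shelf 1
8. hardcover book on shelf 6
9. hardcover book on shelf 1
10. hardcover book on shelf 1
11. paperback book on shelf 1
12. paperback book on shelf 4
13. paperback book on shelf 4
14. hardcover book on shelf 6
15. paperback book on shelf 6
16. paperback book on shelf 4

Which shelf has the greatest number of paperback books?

Counts by shelf (restricted to paperback books): shelf 4→4, shelf 6→2, shelf 1→2.
The maximum is 4, held uniquely by shelf 4.

shelf 4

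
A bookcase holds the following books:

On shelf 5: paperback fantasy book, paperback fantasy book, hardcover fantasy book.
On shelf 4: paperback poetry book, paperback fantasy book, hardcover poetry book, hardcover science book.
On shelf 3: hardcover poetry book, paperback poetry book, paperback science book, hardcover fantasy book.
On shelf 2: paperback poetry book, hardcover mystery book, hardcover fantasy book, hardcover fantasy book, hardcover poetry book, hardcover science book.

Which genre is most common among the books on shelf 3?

Counts by genre (restricted to books on shelf 3): poetry 2, fantasy 1, science 1.
The maximum is 2, held uniquely by poetry.

poetry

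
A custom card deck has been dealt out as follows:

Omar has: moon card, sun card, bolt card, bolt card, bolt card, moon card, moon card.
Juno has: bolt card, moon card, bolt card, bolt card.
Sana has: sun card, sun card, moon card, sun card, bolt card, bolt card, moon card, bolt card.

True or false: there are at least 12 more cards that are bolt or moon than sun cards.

False

|cards that are bolt or moon| = 15.
|sun cards| = 4.
The claim requires 15 − 4 = 11 ≥ 12, which does not hold.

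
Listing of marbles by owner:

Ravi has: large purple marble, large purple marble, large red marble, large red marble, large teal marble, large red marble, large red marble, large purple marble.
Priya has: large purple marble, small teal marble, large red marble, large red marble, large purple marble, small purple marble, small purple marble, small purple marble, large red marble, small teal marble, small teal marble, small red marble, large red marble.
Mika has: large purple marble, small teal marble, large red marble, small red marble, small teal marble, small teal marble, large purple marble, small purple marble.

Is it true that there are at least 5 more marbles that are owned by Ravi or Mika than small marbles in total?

False

|marbles owned by Ravi or Mika| = 16.
|small marbles| = 12.
The claim requires 16 − 12 = 4 ≥ 5, which does not hold.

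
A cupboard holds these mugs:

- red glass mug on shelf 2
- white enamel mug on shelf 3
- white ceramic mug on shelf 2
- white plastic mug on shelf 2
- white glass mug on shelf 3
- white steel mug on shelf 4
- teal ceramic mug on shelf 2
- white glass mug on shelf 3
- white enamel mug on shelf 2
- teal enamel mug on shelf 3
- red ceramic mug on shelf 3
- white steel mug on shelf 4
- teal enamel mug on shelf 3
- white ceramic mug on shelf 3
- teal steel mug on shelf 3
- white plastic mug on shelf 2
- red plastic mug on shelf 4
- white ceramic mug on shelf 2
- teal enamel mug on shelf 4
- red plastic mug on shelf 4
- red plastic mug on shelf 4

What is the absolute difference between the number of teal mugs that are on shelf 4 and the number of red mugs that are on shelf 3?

teal mugs on shelf 4: 1. red mugs on shelf 3: 1.
|1 − 1| = 1 − 1 = 0.

0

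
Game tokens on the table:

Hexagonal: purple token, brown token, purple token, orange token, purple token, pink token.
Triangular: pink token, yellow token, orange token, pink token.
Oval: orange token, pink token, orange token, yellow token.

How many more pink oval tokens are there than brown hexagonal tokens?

0

pink oval tokens: 1.
brown hexagonal tokens: 1.
1 − 1 = 0.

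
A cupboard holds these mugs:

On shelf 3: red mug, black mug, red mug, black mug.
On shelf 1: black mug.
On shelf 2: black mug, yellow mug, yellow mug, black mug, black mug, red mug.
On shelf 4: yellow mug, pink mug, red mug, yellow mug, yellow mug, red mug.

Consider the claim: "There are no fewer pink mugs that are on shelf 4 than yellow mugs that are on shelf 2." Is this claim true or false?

False

There is 1 pink mug on shelf 4.
There are 2 yellow mugs on shelf 2.
The claim requires 1 ≥ 2, which does not hold.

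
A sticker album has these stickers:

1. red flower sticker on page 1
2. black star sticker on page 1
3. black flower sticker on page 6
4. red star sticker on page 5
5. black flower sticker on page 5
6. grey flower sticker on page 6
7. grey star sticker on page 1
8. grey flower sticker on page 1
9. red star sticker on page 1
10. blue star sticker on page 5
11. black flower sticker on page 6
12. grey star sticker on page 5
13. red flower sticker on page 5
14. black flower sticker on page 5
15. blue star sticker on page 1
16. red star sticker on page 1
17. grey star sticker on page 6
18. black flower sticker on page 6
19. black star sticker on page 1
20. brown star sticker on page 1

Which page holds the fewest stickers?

Counts by page: page 1→9, page 5→6, page 6→5.
The minimum is 5, held uniquely by page 6.

page 6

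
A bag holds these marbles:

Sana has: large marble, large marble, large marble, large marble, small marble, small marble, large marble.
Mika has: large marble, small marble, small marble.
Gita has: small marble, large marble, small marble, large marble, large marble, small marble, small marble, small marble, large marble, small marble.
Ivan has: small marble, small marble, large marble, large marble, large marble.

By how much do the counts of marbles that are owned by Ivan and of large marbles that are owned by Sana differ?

0

marbles owned by Ivan: 5. large marbles owned by Sana: 5.
|5 − 5| = 5 − 5 = 0.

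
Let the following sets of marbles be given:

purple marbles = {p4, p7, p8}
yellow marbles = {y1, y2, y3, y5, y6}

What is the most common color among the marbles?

yellow

Counts by color: yellow 5, purple 3.
The maximum is 5, held uniquely by yellow.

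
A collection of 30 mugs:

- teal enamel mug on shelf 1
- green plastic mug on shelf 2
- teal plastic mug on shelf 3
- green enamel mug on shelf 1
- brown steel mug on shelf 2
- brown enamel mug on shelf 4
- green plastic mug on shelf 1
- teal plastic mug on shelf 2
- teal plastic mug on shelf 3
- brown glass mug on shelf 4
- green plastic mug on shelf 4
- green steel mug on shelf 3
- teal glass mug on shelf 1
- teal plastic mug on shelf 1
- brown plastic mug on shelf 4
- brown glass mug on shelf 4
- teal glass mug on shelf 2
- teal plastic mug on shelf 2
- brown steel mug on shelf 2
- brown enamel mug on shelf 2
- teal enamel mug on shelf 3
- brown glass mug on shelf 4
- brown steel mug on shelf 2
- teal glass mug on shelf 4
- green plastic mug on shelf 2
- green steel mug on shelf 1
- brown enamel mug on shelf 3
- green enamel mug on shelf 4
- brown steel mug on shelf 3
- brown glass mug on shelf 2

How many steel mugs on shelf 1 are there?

1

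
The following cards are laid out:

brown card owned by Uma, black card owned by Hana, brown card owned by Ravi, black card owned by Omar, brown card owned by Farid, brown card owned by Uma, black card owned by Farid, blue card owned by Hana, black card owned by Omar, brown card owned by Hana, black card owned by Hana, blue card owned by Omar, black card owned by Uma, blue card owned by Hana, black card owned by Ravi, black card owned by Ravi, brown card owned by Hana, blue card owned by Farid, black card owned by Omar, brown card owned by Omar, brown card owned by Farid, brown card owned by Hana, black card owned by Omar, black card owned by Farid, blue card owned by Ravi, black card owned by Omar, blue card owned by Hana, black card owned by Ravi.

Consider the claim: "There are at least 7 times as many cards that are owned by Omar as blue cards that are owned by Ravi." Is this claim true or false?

cards owned by Omar: 7.
blue cards owned by Ravi: 1.
The claim requires 7 ≥ 7 × 1 = 7, which holds.

True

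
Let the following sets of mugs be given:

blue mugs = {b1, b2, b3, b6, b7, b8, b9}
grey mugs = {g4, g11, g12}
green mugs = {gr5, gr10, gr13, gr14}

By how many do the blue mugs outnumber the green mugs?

blue mugs: 7.
green mugs: 4.
7 − 4 = 3.

3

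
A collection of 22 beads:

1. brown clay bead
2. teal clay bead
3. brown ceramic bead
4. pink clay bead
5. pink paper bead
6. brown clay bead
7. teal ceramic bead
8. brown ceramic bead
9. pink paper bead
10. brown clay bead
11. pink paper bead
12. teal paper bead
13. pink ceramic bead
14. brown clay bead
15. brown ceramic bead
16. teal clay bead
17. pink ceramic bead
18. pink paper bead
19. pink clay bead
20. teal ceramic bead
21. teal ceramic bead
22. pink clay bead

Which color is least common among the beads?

Counts by color: pink 9, brown 7, teal 6.
The minimum is 6, held uniquely by teal.

teal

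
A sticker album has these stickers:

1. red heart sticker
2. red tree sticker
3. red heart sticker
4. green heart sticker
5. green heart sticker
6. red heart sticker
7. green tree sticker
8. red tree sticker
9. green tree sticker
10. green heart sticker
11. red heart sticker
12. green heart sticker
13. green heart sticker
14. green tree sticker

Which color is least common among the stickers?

Counts by color: green 8, red 6.
The minimum is 6, held uniquely by red.

red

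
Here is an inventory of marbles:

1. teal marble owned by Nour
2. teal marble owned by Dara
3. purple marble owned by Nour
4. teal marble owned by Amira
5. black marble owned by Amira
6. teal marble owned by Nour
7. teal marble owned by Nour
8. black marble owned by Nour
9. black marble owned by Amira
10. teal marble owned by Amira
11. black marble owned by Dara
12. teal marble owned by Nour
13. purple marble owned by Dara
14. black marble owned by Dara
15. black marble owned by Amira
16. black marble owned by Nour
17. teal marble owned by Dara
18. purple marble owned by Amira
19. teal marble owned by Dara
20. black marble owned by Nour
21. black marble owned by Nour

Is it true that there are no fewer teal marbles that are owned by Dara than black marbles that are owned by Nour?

False

|teal marbles owned by Dara| = 3.
|black marbles owned by Nour| = 4.
The claim requires 3 ≥ 4, which does not hold.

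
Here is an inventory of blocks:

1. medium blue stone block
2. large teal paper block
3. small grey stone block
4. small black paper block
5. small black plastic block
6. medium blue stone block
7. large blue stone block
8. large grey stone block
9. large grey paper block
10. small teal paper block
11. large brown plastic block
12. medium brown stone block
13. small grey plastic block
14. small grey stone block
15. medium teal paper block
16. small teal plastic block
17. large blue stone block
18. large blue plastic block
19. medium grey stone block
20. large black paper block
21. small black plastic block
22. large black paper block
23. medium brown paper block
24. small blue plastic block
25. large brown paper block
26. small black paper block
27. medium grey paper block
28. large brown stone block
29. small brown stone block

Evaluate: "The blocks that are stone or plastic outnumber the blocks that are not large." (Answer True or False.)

blocks that are stone or plastic: 18.
blocks that are not large: 18.
The claim requires 18 > 18, which does not hold.

False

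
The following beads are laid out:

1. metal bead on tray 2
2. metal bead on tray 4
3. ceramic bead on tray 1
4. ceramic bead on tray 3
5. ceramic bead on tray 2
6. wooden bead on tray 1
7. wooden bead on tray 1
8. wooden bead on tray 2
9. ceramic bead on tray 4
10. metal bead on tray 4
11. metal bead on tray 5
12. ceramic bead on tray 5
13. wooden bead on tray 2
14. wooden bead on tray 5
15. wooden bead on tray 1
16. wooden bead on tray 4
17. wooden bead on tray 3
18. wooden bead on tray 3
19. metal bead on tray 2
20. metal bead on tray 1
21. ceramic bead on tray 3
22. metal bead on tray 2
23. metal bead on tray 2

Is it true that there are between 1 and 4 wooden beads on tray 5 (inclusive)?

True

wooden beads on tray 5: 1.
The claim requires 1 ≤ 1 ≤ 4, which holds.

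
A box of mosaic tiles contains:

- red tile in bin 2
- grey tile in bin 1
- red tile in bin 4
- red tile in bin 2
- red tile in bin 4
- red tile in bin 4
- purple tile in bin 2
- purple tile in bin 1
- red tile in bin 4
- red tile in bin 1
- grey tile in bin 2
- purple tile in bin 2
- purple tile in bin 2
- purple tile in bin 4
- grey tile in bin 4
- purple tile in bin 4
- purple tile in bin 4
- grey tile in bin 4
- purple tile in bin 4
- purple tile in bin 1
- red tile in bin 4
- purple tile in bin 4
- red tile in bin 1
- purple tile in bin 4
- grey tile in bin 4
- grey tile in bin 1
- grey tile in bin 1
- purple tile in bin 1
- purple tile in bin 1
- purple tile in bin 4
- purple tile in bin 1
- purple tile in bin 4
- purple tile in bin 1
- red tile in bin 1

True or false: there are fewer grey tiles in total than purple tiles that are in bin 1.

|grey tiles| = 7.
|purple tiles in bin 1| = 6.
The claim requires 7 < 6, which does not hold.

False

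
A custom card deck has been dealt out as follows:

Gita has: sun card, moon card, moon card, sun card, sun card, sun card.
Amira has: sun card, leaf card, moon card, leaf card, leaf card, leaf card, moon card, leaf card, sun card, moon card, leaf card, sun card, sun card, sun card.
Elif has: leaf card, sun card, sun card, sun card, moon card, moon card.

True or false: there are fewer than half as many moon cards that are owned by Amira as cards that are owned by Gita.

False

Count of moon cards owned by Amira: 3.
Count of cards owned by Gita: 6.
The claim requires 2 × 3 = 6 < 6, which does not hold.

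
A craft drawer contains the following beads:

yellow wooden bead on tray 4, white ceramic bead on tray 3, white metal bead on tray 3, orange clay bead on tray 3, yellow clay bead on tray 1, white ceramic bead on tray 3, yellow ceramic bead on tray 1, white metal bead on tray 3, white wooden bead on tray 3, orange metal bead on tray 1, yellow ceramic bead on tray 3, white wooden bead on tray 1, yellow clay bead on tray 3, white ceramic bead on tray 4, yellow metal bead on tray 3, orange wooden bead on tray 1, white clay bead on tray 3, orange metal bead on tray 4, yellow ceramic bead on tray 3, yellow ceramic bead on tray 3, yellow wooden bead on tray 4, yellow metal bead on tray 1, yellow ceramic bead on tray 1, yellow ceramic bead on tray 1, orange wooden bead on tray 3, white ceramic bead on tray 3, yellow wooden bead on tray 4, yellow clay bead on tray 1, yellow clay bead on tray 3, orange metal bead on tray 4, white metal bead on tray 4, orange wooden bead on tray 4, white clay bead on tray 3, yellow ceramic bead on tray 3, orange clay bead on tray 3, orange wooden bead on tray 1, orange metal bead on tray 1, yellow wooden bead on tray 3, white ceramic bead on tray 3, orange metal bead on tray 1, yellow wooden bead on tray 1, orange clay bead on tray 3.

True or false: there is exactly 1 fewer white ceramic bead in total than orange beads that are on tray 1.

False

There are 5 white ceramic beads.
There are 5 orange beads on tray 1.
The claim requires 5 − 5 (= 0) to equal 1, which does not hold.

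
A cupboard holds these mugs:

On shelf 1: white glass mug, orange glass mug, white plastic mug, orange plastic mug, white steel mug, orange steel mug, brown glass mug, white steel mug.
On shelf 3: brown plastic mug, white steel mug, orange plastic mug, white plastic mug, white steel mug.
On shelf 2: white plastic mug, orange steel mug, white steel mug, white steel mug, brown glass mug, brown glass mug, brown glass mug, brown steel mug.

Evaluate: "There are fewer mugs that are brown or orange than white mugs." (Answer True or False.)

False

There are 11 mugs that are brown or orange.
There are 10 white mugs.
The claim requires 11 < 10, which does not hold.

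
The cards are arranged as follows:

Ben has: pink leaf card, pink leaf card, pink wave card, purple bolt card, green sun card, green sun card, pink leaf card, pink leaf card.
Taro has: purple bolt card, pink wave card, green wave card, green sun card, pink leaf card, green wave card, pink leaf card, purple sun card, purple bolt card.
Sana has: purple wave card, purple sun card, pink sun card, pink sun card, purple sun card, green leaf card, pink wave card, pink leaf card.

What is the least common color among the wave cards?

purple

Counts by color (restricted to wave cards): pink 3, green 2, purple 1.
The minimum is 1, held uniquely by purple.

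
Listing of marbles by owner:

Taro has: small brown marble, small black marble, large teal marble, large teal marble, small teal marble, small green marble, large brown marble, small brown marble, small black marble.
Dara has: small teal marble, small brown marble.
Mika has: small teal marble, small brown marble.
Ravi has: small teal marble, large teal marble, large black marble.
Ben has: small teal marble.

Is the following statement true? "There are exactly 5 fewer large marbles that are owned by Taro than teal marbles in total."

large marbles owned by Taro: 3.
teal marbles: 8.
The claim requires 8 − 3 (= 5) to equal 5, which holds.

True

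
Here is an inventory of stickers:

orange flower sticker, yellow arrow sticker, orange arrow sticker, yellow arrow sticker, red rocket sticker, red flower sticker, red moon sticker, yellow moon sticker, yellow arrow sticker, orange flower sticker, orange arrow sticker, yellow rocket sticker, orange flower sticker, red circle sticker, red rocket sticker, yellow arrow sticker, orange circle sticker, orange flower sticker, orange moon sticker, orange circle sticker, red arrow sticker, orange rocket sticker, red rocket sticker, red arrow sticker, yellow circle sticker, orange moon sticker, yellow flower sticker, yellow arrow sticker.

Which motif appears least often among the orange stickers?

Counts by motif (restricted to orange stickers): flower 4, arrow 2, circle 2, moon 2, rocket 1.
The minimum is 1, held uniquely by rocket.

rocket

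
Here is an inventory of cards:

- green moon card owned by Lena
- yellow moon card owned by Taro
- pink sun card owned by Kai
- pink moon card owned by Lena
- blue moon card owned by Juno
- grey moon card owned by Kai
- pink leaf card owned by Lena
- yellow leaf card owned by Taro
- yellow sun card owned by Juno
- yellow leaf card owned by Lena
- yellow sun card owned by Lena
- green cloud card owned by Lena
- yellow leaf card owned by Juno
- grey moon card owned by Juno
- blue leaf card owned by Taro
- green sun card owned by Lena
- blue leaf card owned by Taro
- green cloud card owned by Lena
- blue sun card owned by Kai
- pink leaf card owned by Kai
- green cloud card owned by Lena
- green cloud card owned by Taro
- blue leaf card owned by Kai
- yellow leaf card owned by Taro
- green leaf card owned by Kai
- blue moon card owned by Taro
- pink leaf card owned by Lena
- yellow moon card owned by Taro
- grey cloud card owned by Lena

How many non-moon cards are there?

21

Total cards: 29; with the excluded value: 8; remaining 29 − 8 = 21.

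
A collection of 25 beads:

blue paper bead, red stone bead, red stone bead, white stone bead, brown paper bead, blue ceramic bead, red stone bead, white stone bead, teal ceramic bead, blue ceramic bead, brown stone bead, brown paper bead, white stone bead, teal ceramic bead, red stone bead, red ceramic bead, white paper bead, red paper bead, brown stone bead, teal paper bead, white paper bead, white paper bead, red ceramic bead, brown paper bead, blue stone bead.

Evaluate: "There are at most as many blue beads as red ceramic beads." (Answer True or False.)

False

There are 4 blue beads.
There are 2 red ceramic beads.
The claim requires 4 ≤ 2, which does not hold.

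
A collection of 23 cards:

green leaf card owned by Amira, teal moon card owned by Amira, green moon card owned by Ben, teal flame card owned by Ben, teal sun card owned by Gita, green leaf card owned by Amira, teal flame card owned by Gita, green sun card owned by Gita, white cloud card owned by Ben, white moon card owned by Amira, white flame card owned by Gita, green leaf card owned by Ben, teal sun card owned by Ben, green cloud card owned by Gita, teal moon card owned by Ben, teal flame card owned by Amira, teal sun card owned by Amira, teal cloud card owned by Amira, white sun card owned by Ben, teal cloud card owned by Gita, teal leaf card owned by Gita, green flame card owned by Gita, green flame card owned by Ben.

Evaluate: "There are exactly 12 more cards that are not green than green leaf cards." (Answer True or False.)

True

There are 15 cards that are not green.
There are 3 green leaf cards.
The claim requires 15 − 3 (= 12) to equal 12, which holds.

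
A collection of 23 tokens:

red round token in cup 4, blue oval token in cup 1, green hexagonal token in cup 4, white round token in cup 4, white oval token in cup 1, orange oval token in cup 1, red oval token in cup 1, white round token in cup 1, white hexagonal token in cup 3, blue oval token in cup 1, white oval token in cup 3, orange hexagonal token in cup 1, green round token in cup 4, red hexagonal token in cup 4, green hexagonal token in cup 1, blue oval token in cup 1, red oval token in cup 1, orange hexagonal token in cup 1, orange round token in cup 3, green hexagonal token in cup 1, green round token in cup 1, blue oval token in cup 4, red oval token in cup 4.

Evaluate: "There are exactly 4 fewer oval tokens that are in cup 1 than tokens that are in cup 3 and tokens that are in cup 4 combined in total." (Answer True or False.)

There are 7 oval tokens in cup 1.
tokens in cup 3: 3; tokens in cup 4: 7; combined: 3 + 7 = 10.
The claim requires 10 − 7 (= 3) to equal 4, which does not hold.

False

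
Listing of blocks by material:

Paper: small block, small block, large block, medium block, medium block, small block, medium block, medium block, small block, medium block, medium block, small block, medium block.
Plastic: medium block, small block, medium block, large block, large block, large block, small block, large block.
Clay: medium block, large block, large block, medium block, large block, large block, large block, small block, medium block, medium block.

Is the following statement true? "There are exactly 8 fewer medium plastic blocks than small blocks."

|medium plastic blocks| = 2.
|small blocks| = 8.
The claim requires 8 − 2 (= 6) to equal 8, which does not hold.

False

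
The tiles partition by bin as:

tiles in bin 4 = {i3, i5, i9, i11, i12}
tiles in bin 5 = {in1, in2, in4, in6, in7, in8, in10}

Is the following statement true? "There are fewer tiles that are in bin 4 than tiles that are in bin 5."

True

There are 5 tiles in bin 4.
There are 7 tiles in bin 5.
The claim requires 5 < 7, which holds.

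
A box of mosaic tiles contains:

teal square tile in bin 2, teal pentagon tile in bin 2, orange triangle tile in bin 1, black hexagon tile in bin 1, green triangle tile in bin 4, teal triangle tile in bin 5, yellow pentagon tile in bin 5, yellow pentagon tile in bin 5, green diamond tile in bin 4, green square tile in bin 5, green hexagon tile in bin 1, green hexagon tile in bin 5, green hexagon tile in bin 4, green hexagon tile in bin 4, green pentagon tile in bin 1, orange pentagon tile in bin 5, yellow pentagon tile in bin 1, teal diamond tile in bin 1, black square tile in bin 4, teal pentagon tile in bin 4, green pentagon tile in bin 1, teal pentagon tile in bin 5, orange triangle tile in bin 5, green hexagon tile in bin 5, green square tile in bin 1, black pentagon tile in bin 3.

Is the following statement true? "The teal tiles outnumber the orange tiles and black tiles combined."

False

|teal tiles| = 6.
orange tiles: 3; black tiles: 3; combined: 3 + 3 = 6.
The claim requires 6 > 6, which does not hold.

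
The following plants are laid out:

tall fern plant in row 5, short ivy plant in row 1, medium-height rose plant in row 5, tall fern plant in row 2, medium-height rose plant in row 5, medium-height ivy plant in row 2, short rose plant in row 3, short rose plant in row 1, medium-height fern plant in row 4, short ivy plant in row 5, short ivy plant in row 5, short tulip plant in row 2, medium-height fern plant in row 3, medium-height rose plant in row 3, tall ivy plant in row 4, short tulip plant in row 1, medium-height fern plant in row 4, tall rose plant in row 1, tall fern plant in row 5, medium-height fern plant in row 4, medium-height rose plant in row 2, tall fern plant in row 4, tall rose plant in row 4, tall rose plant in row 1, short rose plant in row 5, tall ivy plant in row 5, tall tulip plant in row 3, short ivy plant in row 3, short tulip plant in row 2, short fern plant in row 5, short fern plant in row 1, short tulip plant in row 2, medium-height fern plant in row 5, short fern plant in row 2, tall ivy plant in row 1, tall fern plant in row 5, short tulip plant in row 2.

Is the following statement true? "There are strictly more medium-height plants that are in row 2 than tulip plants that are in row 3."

True

|medium-height plants in row 2| = 2.
|tulip plants in row 3| = 1.
The claim requires 2 > 1, which holds.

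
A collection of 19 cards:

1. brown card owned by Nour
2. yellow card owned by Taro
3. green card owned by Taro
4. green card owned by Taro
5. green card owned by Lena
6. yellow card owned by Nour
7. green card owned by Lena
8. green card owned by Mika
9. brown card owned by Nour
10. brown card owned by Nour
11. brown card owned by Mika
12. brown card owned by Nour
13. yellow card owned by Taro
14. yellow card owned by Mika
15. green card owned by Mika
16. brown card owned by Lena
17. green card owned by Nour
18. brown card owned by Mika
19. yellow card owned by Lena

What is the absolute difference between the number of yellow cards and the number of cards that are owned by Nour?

1

yellow cards: 5. cards owned by Nour: 6.
|5 − 6| = 6 − 5 = 1.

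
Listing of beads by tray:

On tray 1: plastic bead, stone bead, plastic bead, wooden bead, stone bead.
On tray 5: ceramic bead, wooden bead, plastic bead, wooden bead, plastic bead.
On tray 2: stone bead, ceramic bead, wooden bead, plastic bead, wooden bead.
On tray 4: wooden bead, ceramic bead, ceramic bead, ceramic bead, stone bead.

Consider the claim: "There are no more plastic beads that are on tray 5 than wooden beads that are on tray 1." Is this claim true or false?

|plastic beads on tray 5| = 2.
|wooden beads on tray 1| = 1.
The claim requires 2 ≤ 1, which does not hold.

False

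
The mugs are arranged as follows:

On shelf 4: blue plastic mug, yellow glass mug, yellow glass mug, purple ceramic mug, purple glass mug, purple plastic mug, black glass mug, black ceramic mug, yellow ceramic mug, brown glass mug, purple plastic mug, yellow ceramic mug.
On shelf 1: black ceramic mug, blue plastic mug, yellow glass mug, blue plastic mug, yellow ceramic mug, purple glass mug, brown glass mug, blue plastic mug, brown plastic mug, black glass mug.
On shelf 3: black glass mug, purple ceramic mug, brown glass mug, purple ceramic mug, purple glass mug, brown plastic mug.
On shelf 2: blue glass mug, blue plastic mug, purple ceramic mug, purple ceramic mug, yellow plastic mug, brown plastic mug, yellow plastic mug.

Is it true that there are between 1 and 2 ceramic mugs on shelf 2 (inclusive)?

There are 2 ceramic mugs on shelf 2.
The claim requires 1 ≤ 2 ≤ 2, which holds.

True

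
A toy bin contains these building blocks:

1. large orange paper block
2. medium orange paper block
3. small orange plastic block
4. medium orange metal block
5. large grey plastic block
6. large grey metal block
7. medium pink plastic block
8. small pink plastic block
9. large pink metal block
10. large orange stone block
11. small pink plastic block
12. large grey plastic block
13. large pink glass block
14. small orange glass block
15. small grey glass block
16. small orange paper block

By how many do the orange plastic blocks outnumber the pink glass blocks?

orange plastic blocks: 1.
pink glass blocks: 1.
1 − 1 = 0.

0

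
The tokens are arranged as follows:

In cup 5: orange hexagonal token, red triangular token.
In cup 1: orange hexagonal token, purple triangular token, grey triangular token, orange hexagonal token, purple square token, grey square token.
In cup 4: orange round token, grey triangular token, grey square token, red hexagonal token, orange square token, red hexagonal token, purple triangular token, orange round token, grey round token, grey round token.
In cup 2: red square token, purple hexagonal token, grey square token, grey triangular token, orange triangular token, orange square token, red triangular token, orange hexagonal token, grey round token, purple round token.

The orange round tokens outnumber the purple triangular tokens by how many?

orange round tokens: 2.
purple triangular tokens: 2.
2 − 2 = 0.

0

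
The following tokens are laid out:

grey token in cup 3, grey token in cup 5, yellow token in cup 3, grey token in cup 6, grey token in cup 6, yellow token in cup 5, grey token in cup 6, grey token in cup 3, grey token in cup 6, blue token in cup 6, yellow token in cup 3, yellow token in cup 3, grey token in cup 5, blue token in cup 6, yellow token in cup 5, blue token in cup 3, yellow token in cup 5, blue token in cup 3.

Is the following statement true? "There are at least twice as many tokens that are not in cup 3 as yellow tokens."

False

tokens that are not in cup 3: 11.
yellow tokens: 6.
The claim requires 11 ≥ 2 × 6 = 12, which does not hold.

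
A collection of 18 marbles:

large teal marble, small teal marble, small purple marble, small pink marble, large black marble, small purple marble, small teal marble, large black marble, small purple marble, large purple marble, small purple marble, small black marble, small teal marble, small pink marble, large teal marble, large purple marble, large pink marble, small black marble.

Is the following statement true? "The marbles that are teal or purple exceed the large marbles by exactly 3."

marbles that are teal or purple: 11.
large marbles: 7.
The claim requires 11 − 7 (= 4) to equal 3, which does not hold.

False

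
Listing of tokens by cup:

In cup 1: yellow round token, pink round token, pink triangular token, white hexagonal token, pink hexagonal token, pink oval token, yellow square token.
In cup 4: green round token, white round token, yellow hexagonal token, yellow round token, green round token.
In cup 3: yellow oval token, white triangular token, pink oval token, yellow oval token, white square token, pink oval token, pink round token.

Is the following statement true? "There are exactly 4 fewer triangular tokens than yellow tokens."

|triangular tokens| = 2.
|yellow tokens| = 6.
The claim requires 6 − 2 (= 4) to equal 4, which holds.

True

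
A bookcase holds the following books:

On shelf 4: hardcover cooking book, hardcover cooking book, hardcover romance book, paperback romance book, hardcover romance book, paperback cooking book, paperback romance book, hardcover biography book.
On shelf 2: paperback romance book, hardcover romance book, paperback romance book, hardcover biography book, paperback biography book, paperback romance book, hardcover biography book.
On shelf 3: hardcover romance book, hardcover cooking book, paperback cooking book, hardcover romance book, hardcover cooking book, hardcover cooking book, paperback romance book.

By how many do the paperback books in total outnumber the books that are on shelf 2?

paperback books: 9.
books on shelf 2: 7.
9 − 7 = 2.

2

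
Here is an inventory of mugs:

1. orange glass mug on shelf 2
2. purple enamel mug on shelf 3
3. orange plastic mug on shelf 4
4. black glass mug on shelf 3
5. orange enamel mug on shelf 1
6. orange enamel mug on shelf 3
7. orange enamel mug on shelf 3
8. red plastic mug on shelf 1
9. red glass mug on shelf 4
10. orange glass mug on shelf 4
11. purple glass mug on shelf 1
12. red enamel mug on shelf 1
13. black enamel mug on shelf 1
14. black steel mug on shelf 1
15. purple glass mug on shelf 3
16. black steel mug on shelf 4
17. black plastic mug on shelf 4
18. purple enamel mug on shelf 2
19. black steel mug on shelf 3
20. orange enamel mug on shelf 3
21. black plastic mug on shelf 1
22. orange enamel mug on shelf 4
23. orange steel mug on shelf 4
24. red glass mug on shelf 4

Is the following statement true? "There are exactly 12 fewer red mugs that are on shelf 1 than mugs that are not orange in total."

red mugs on shelf 1: 2.
mugs that are not orange: 15.
The claim requires 15 − 2 (= 13) to equal 12, which does not hold.

False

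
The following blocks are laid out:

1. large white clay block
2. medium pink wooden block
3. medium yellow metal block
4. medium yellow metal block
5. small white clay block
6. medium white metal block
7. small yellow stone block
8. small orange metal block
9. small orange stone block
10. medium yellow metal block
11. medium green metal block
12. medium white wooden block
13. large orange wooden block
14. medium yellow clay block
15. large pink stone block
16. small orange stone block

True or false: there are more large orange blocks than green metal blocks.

False

There is 1 large orange block.
There is 1 green metal block.
The claim requires 1 > 1, which does not hold.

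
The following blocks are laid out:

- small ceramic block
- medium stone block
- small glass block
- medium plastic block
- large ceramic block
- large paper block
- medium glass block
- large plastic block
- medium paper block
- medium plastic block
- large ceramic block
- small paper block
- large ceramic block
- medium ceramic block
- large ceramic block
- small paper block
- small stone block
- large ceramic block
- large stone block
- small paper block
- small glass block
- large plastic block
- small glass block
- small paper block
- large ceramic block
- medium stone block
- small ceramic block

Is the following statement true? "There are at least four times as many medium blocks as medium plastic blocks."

medium blocks: 7.
medium plastic blocks: 2.
The claim requires 7 ≥ 4 × 2 = 8, which does not hold.

False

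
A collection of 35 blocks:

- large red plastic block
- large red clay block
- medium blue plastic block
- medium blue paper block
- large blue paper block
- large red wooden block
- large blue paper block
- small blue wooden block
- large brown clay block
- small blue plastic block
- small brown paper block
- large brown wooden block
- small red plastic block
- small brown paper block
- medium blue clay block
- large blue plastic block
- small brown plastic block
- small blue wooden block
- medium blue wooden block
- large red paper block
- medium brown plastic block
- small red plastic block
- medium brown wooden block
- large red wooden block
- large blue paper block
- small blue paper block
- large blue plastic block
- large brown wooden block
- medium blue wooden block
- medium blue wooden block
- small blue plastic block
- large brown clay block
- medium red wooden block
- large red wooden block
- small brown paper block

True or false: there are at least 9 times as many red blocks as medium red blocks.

True

There are 9 red blocks.
There is 1 medium red block.
The claim requires 9 ≥ 9 × 1 = 9, which holds.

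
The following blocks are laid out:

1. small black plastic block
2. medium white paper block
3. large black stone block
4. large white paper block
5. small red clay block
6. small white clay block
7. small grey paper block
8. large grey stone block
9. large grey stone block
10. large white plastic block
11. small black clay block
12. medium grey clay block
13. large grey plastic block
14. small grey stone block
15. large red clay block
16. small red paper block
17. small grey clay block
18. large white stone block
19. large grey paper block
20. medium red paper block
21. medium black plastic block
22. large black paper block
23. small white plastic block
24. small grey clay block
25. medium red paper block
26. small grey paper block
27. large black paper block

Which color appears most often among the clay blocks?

grey

Counts by color (restricted to clay blocks): grey 3, red 2, black 1, white 1.
The maximum is 3, held uniquely by grey.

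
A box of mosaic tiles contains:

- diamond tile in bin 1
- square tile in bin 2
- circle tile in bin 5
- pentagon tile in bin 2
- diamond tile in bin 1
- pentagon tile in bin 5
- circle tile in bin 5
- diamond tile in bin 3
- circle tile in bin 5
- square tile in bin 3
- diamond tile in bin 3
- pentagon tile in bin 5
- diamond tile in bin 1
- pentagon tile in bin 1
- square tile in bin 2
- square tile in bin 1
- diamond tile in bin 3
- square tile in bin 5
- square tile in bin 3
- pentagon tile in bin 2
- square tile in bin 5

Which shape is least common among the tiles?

circle

Counts by shape: square 7, diamond 6, pentagon 5, circle 3.
The minimum is 3, held uniquely by circle.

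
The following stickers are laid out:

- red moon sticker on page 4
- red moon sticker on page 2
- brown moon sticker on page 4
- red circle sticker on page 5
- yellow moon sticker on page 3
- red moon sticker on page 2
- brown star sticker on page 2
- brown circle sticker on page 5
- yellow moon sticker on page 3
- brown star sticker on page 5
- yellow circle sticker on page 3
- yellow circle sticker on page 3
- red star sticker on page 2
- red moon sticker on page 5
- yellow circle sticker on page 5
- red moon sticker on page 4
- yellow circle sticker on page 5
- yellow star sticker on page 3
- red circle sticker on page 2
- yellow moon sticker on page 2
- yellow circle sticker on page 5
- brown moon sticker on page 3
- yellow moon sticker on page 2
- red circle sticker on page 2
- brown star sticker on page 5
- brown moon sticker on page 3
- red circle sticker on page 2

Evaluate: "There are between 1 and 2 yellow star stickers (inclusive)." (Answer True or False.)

yellow star stickers: 1.
The claim requires 1 ≤ 1 ≤ 2, which holds.

True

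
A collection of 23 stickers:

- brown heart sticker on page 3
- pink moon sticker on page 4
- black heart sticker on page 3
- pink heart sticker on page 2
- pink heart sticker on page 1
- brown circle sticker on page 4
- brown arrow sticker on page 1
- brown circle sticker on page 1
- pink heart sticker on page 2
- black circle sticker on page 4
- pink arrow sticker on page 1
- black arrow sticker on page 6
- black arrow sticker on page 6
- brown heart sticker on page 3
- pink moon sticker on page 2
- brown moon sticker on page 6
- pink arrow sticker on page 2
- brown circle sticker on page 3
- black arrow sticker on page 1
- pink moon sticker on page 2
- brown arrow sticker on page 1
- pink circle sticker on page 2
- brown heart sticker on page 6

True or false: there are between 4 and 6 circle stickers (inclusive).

There are 5 circle stickers.
The claim requires 4 ≤ 5 ≤ 6, which holds.

True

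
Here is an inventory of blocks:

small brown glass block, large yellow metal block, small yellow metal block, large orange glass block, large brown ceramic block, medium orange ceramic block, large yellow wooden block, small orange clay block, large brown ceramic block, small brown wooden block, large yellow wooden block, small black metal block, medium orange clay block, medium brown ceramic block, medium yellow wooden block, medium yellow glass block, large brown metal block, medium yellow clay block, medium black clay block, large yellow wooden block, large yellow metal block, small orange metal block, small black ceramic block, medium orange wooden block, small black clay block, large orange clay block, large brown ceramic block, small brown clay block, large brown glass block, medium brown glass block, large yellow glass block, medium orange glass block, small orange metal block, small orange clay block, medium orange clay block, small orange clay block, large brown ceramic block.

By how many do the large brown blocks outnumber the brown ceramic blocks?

1

large brown blocks: 6.
brown ceramic blocks: 5.
6 − 5 = 1.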